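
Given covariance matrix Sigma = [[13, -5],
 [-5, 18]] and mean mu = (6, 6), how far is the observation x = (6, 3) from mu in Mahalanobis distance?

Step 1 — centre the observation: (x - mu) = (0, -3).

Step 2 — invert Sigma. det(Sigma) = 13·18 - (-5)² = 209.
  Sigma^{-1} = (1/det) · [[d, -b], [-b, a]] = [[0.0861, 0.0239],
 [0.0239, 0.0622]].

Step 3 — form the quadratic (x - mu)^T · Sigma^{-1} · (x - mu):
  Sigma^{-1} · (x - mu) = (-0.0718, -0.1866).
  (x - mu)^T · [Sigma^{-1} · (x - mu)] = (0)·(-0.0718) + (-3)·(-0.1866) = 0.5598.

Step 4 — take square root: d = √(0.5598) ≈ 0.7482.

d(x, mu) = √(0.5598) ≈ 0.7482


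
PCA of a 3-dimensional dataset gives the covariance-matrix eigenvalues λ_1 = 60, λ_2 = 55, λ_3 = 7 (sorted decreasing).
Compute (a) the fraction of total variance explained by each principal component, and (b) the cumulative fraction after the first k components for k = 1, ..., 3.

Step 1 — total variance = trace(Sigma) = Σ λ_i = 60 + 55 + 7 = 122.

Step 2 — fraction explained by component i = λ_i / Σ λ:
  PC1: 60/122 = 0.4918
  PC2: 55/122 = 0.4508
  PC3: 7/122 = 0.0574

Step 3 — cumulative fraction after k components = (λ_1 + ... + λ_k) / Σ λ:
  k = 1: 60/122 = 0.4918
  k = 2: (60 + 55)/122 = 115/122 = 0.9426
  k = 3: (60 + 55 + 7)/122 = 122/122 = 1

Summary (fraction, with percent):

explained: PC1 0.4918 (49.18%), PC2 0.4508 (45.08%), PC3 0.0574 (5.74%);  cumulative: 0.4918, 0.9426, 1


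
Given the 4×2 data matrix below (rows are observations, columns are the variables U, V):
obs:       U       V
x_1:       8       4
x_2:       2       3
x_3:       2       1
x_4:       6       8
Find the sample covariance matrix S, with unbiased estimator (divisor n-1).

Step 1 — column means:
  mean(U) = (8 + 2 + 2 + 6) / 4 = 18/4 = 4.5
  mean(V) = (4 + 3 + 1 + 8) / 4 = 16/4 = 4

Step 2 — sample covariance S[i,j] = (1/(n-1)) · Σ_k (x_{k,i} - mean_i) · (x_{k,j} - mean_j), with n-1 = 3.
  S[U,U] = ((3.5)·(3.5) + (-2.5)·(-2.5) + (-2.5)·(-2.5) + (1.5)·(1.5)) / 3 = 27/3 = 9
  S[U,V] = ((3.5)·(0) + (-2.5)·(-1) + (-2.5)·(-3) + (1.5)·(4)) / 3 = 16/3 = 5.3333
  S[V,V] = ((0)·(0) + (-1)·(-1) + (-3)·(-3) + (4)·(4)) / 3 = 26/3 = 8.6667

S is symmetric (S[j,i] = S[i,j]). Assembling:

S = [[9, 5.3333],
 [5.3333, 8.6667]]


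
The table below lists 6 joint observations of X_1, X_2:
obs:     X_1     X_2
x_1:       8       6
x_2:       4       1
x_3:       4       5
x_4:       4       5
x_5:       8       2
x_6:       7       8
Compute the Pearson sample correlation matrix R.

Step 1 — column means:
  mean(X_1) = (8 + 4 + 4 + 4 + 8 + 7) / 6 = 35/6 = 5.8333
  mean(X_2) = (6 + 1 + 5 + 5 + 2 + 8) / 6 = 27/6 = 4.5

Step 2 — sample variances and covariances s[i,j] = (1/(n-1)) · Σ_k (x_{k,i} - mean_i) · (x_{k,j} - mean_j), with n-1 = 5:
  s[X_1,X_1] = ((2.1667)·(2.1667) + (-1.8333)·(-1.8333) + (-1.8333)·(-1.8333) + (-1.8333)·(-1.8333) + (2.1667)·(2.1667) + (1.1667)·(1.1667)) / 5 = 20.8333/5 = 4.1667
  s[X_1,X_2] = ((2.1667)·(1.5) + (-1.8333)·(-3.5) + (-1.8333)·(0.5) + (-1.8333)·(0.5) + (2.1667)·(-2.5) + (1.1667)·(3.5)) / 5 = 6.5/5 = 1.3
  s[X_2,X_2] = ((1.5)·(1.5) + (-3.5)·(-3.5) + (0.5)·(0.5) + (0.5)·(0.5) + (-2.5)·(-2.5) + (3.5)·(3.5)) / 5 = 33.5/5 = 6.7
  Sample standard deviations s_i = √(s[i,i]):
  s(X_1) = √(4.1667) = 2.0412
  s(X_2) = √(6.7) = 2.5884

Step 3 — r_{ij} = s_{ij} / (s_i · s_j):
  r[X_1,X_1] = 1 (diagonal).
  r[X_1,X_2] = 1.3 / (2.0412 · 2.5884) = 1.3 / 5.2836 = 0.246
  r[X_2,X_2] = 1 (diagonal).

R is symmetric with unit diagonal. Assembling:

R = [[1, 0.246],
 [0.246, 1]]


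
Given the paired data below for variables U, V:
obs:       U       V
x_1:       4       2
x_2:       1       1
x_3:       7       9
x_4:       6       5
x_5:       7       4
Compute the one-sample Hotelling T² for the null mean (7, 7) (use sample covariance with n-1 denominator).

Step 1 — sample mean vector:
  mean(U) = (4 + 1 + 7 + 6 + 7) / 5 = 25/5 = 5
  mean(V) = (2 + 1 + 9 + 5 + 4) / 5 = 21/5 = 4.2
  x̄ = (5, 4.2),  deviation x̄ - mu_0 = (5, 4.2) - (7, 7) = (-2, -2.8).

Step 2 — sample covariance matrix, S[i,j] = (1/(n-1)) · Σ_k (x_{k,i} - mean_i) · (x_{k,j} - mean_j), divisor n-1 = 4:
  S[U,U] = ((-1)·(-1) + (-4)·(-4) + (2)·(2) + (1)·(1) + (2)·(2)) / 4 = 26/4 = 6.5
  S[U,V] = ((-1)·(-2.2) + (-4)·(-3.2) + (2)·(4.8) + (1)·(0.8) + (2)·(-0.2)) / 4 = 25/4 = 6.25
  S[V,V] = ((-2.2)·(-2.2) + (-3.2)·(-3.2) + (4.8)·(4.8) + (0.8)·(0.8) + (-0.2)·(-0.2)) / 4 = 38.8/4 = 9.7
  S = [[6.5, 6.25],
 [6.25, 9.7]].

Step 3 — invert S. det(S) = 6.5·9.7 - (6.25)² = 23.9875.
  S^{-1} = (1/det) · [[d, -b], [-b, a]] = [[0.4044, -0.2606],
 [-0.2606, 0.271]].

Step 4 — quadratic form (x̄ - mu_0)^T · S^{-1} · (x̄ - mu_0):
  S^{-1} · (x̄ - mu_0) = (-0.0792, -0.2376),
  (x̄ - mu_0)^T · [...] = (-2)·(-0.0792) + (-2.8)·(-0.2376) = 0.8238.

Step 5 — scale by n: T² = 5 · 0.8238 = 4.1188.

T² ≈ 4.1188


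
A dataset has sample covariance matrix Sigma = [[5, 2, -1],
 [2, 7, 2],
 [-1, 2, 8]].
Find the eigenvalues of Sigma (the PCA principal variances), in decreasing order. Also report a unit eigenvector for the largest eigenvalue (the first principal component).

Step 1 — characteristic polynomial p(λ) = det(λI - Sigma) = λ³ - tr·λ² + c_1·λ - det, where tr = trace, c_1 = sum of the principal 2×2 minors, det = det(Sigma):
  tr = 5 + 7 + 8 = 20,
  c_1 = (5·7 - (2)²) + (5·8 - (-1)²) + (7·8 - (2)²) = 31 + 39 + 52 = 122,
  det = 5·(7·8 - (2)²) - (2)·((2)·8 - (2)·(-1)) + (-1)·((2)·(2) - 7·(-1)) = 5·(52) - (2)·(18) + (-1)·(11) = 213.
  So p(λ) = λ³ - 20λ² + 122λ - 213.
Step 2 — look for an integer root (rational root theorem: any rational root is an integer divisor of 213). Testing λ = 3:
  p(3) = 27 - 180 + 366 - 213 = 0  ✓
  Dividing out (λ - 3): p(λ) = (λ - 3)(λ² - 17λ + 71).
Step 3 — remaining eigenvalues from the quadratic λ² - 17λ + 71 = 0:
  Δ = 17² - 4·71 = 289 - 284 = 5,  λ = (17 ± √5)/2 = (17 ± 2.2361)/2 ≈ 9.618 or 7.382.
  Sorted: λ_1 = 9.618,  λ_2 = 7.382,  λ_3 = 3  (check: sum = 20 = tr ✓).

Step 4 — unit eigenvector for λ_1 ≈ 9.618: v spans the null space of (Sigma - λ_1 I), whose rows are
  r_1 = (-4.618, 2, -1),  r_2 = (2, -2.618, 2),  r_3 = (-1, 2, -1.618).
  v is orthogonal to every row, so take v ∝ r_1 × r_2 = ((2)·(2) - (-1)·(-2.618), (-1)·(2) - (-4.618)·(2), (-4.618)·(-2.618) - (2)·(2)) ≈ (1.382, 7.2361, 8.0902).
  Let u = (1.382, 7.2361, 8.0902).
  ||u|| = √((1.382)² + (7.2361)² + (8.0902)²) = √(119.7214) ≈ 10.9417,  v_1 = u/||u|| ≈ (0.1263, 0.6613, 0.7394) (||v_1|| = 1).

λ_1 = 9.618,  λ_2 = 7.382,  λ_3 = 3;  v_1 ≈ (0.1263, 0.6613, 0.7394)


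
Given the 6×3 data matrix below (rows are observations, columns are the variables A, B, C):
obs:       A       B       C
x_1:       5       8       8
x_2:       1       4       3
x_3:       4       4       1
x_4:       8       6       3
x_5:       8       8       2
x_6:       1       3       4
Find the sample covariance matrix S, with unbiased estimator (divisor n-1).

Step 1 — column means:
  mean(A) = (5 + 1 + 4 + 8 + 8 + 1) / 6 = 27/6 = 4.5
  mean(B) = (8 + 4 + 4 + 6 + 8 + 3) / 6 = 33/6 = 5.5
  mean(C) = (8 + 3 + 1 + 3 + 2 + 4) / 6 = 21/6 = 3.5

Step 2 — sample covariance S[i,j] = (1/(n-1)) · Σ_k (x_{k,i} - mean_i) · (x_{k,j} - mean_j), with n-1 = 5.
  S[A,A] = ((0.5)·(0.5) + (-3.5)·(-3.5) + (-0.5)·(-0.5) + (3.5)·(3.5) + (3.5)·(3.5) + (-3.5)·(-3.5)) / 5 = 49.5/5 = 9.9
  S[A,B] = ((0.5)·(2.5) + (-3.5)·(-1.5) + (-0.5)·(-1.5) + (3.5)·(0.5) + (3.5)·(2.5) + (-3.5)·(-2.5)) / 5 = 26.5/5 = 5.3
  S[A,C] = ((0.5)·(4.5) + (-3.5)·(-0.5) + (-0.5)·(-2.5) + (3.5)·(-0.5) + (3.5)·(-1.5) + (-3.5)·(0.5)) / 5 = -3.5/5 = -0.7
  S[B,B] = ((2.5)·(2.5) + (-1.5)·(-1.5) + (-1.5)·(-1.5) + (0.5)·(0.5) + (2.5)·(2.5) + (-2.5)·(-2.5)) / 5 = 23.5/5 = 4.7
  S[B,C] = ((2.5)·(4.5) + (-1.5)·(-0.5) + (-1.5)·(-2.5) + (0.5)·(-0.5) + (2.5)·(-1.5) + (-2.5)·(0.5)) / 5 = 10.5/5 = 2.1
  S[C,C] = ((4.5)·(4.5) + (-0.5)·(-0.5) + (-2.5)·(-2.5) + (-0.5)·(-0.5) + (-1.5)·(-1.5) + (0.5)·(0.5)) / 5 = 29.5/5 = 5.9

S is symmetric (S[j,i] = S[i,j]). Assembling:

S = [[9.9, 5.3, -0.7],
 [5.3, 4.7, 2.1],
 [-0.7, 2.1, 5.9]]


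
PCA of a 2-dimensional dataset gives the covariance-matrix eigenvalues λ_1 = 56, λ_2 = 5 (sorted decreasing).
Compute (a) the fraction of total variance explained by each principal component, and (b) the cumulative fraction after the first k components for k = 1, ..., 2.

Step 1 — total variance = trace(Sigma) = Σ λ_i = 56 + 5 = 61.

Step 2 — fraction explained by component i = λ_i / Σ λ:
  PC1: 56/61 = 0.918
  PC2: 5/61 = 0.082

Step 3 — cumulative fraction after k components = (λ_1 + ... + λ_k) / Σ λ:
  k = 1: 56/61 = 0.918
  k = 2: (56 + 5)/61 = 61/61 = 1

Summary (fraction, with percent):

explained: PC1 0.918 (91.8%), PC2 0.082 (8.2%);  cumulative: 0.918, 1


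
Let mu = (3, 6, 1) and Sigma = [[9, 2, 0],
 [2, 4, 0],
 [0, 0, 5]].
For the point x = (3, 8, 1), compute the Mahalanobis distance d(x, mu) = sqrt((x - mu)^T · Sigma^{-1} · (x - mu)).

Step 1 — centre the observation: (x - mu) = (0, 2, 0).

Step 2 — invert Sigma (cofactor / det for 3×3, or solve directly):
  Sigma^{-1} = [[0.125, -0.0625, 0],
 [-0.0625, 0.2812, 0],
 [0, 0, 0.2]].

Step 3 — form the quadratic (x - mu)^T · Sigma^{-1} · (x - mu):
  Sigma^{-1} · (x - mu) = (-0.125, 0.5625, 0).
  (x - mu)^T · [Sigma^{-1} · (x - mu)] = (0)·(-0.125) + (2)·(0.5625) + (0)·(0) = 1.125.

Step 4 — take square root: d = √(1.125) ≈ 1.0607.

d(x, mu) = √(1.125) ≈ 1.0607


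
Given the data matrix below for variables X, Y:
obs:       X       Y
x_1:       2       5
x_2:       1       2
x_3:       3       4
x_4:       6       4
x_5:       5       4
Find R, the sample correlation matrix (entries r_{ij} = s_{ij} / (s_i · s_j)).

Step 1 — column means:
  mean(X) = (2 + 1 + 3 + 6 + 5) / 5 = 17/5 = 3.4
  mean(Y) = (5 + 2 + 4 + 4 + 4) / 5 = 19/5 = 3.8

Step 2 — sample variances and covariances s[i,j] = (1/(n-1)) · Σ_k (x_{k,i} - mean_i) · (x_{k,j} - mean_j), with n-1 = 4:
  s[X,X] = ((-1.4)·(-1.4) + (-2.4)·(-2.4) + (-0.4)·(-0.4) + (2.6)·(2.6) + (1.6)·(1.6)) / 4 = 17.2/4 = 4.3
  s[X,Y] = ((-1.4)·(1.2) + (-2.4)·(-1.8) + (-0.4)·(0.2) + (2.6)·(0.2) + (1.6)·(0.2)) / 4 = 3.4/4 = 0.85
  s[Y,Y] = ((1.2)·(1.2) + (-1.8)·(-1.8) + (0.2)·(0.2) + (0.2)·(0.2) + (0.2)·(0.2)) / 4 = 4.8/4 = 1.2
  Sample standard deviations s_i = √(s[i,i]):
  s(X) = √(4.3) = 2.0736
  s(Y) = √(1.2) = 1.0954

Step 3 — r_{ij} = s_{ij} / (s_i · s_j):
  r[X,X] = 1 (diagonal).
  r[X,Y] = 0.85 / (2.0736 · 1.0954) = 0.85 / 2.2716 = 0.3742
  r[Y,Y] = 1 (diagonal).

R is symmetric with unit diagonal. Assembling:

R = [[1, 0.3742],
 [0.3742, 1]]


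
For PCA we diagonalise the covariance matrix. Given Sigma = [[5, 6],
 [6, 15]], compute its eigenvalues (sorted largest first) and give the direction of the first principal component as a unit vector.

Step 1 — characteristic polynomial of 2×2 Sigma:
  det(Sigma - λI) = λ² - trace · λ + det = 0.
  trace = 5 + 15 = 20, det = 5·15 - (6)² = 39.
Step 2 — discriminant:
  Δ = trace² - 4·det = 400 - 156 = 244.
Step 3 — eigenvalues:
  λ = (trace ± √Δ)/2 = (20 ± 15.6205)/2,
  λ_1 = 17.8102,  λ_2 = 2.1898.

Step 4 — unit eigenvector for λ_1: solve (Sigma - λ_1 I)v = 0. First row:
  (5 - 17.8102)·v_x + (6)·v_y = 0, i.e. (-12.8102)·v_x + (6)·v_y = 0,
  so v ∝ (b, λ_1 - a) = (6, 12.8102) = u.
  ||u|| = √((6)² + (12.8102)²) = √(200.1025) ≈ 14.1458,
  v_1 = u/||u|| ≈ (0.4242, 0.9056) (||v_1|| = 1).

λ_1 = 17.8102,  λ_2 = 2.1898;  v_1 ≈ (0.4242, 0.9056)


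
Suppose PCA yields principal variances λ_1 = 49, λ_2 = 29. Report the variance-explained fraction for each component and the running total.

Step 1 — total variance = trace(Sigma) = Σ λ_i = 49 + 29 = 78.

Step 2 — fraction explained by component i = λ_i / Σ λ:
  PC1: 49/78 = 0.6282
  PC2: 29/78 = 0.3718

Step 3 — cumulative fraction after k components = (λ_1 + ... + λ_k) / Σ λ:
  k = 1: 49/78 = 0.6282
  k = 2: (49 + 29)/78 = 78/78 = 1

Summary (fraction, with percent):

explained: PC1 0.6282 (62.82%), PC2 0.3718 (37.18%);  cumulative: 0.6282, 1


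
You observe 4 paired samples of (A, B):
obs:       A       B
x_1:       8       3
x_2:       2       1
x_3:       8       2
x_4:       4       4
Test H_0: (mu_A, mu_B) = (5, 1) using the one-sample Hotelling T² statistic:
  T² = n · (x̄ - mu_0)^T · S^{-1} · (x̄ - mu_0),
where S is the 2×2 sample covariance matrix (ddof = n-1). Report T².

Step 1 — sample mean vector:
  mean(A) = (8 + 2 + 8 + 4) / 4 = 22/4 = 5.5
  mean(B) = (3 + 1 + 2 + 4) / 4 = 10/4 = 2.5
  x̄ = (5.5, 2.5),  deviation x̄ - mu_0 = (5.5, 2.5) - (5, 1) = (0.5, 1.5).

Step 2 — sample covariance matrix, S[i,j] = (1/(n-1)) · Σ_k (x_{k,i} - mean_i) · (x_{k,j} - mean_j), divisor n-1 = 3:
  S[A,A] = ((2.5)·(2.5) + (-3.5)·(-3.5) + (2.5)·(2.5) + (-1.5)·(-1.5)) / 3 = 27/3 = 9
  S[A,B] = ((2.5)·(0.5) + (-3.5)·(-1.5) + (2.5)·(-0.5) + (-1.5)·(1.5)) / 3 = 3/3 = 1
  S[B,B] = ((0.5)·(0.5) + (-1.5)·(-1.5) + (-0.5)·(-0.5) + (1.5)·(1.5)) / 3 = 5/3 = 1.6667
  S = [[9, 1],
 [1, 1.6667]].

Step 3 — invert S. det(S) = 9·1.6667 - (1)² = 14.
  S^{-1} = (1/det) · [[d, -b], [-b, a]] = [[0.119, -0.0714],
 [-0.0714, 0.6429]].

Step 4 — quadratic form (x̄ - mu_0)^T · S^{-1} · (x̄ - mu_0):
  S^{-1} · (x̄ - mu_0) = (-0.0476, 0.9286),
  (x̄ - mu_0)^T · [...] = (0.5)·(-0.0476) + (1.5)·(0.9286) = 1.369.

Step 5 — scale by n: T² = 4 · 1.369 = 5.4762.

T² ≈ 5.4762


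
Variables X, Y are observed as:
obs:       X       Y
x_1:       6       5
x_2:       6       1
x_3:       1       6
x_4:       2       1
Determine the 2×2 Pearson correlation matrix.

Step 1 — column means:
  mean(X) = (6 + 6 + 1 + 2) / 4 = 15/4 = 3.75
  mean(Y) = (5 + 1 + 6 + 1) / 4 = 13/4 = 3.25

Step 2 — sample variances and covariances s[i,j] = (1/(n-1)) · Σ_k (x_{k,i} - mean_i) · (x_{k,j} - mean_j), with n-1 = 3:
  s[X,X] = ((2.25)·(2.25) + (2.25)·(2.25) + (-2.75)·(-2.75) + (-1.75)·(-1.75)) / 3 = 20.75/3 = 6.9167
  s[X,Y] = ((2.25)·(1.75) + (2.25)·(-2.25) + (-2.75)·(2.75) + (-1.75)·(-2.25)) / 3 = -4.75/3 = -1.5833
  s[Y,Y] = ((1.75)·(1.75) + (-2.25)·(-2.25) + (2.75)·(2.75) + (-2.25)·(-2.25)) / 3 = 20.75/3 = 6.9167
  Sample standard deviations s_i = √(s[i,i]):
  s(X) = √(6.9167) = 2.63
  s(Y) = √(6.9167) = 2.63

Step 3 — r_{ij} = s_{ij} / (s_i · s_j):
  r[X,X] = 1 (diagonal).
  r[X,Y] = -1.5833 / (2.63 · 2.63) = -1.5833 / 6.9167 = -0.2289
  r[Y,Y] = 1 (diagonal).

R is symmetric with unit diagonal. Assembling:

R = [[1, -0.2289],
 [-0.2289, 1]]


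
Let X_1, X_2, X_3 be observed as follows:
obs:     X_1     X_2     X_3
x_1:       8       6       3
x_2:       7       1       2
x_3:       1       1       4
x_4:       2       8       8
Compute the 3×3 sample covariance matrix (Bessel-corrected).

Step 1 — column means:
  mean(X_1) = (8 + 7 + 1 + 2) / 4 = 18/4 = 4.5
  mean(X_2) = (6 + 1 + 1 + 8) / 4 = 16/4 = 4
  mean(X_3) = (3 + 2 + 4 + 8) / 4 = 17/4 = 4.25

Step 2 — sample covariance S[i,j] = (1/(n-1)) · Σ_k (x_{k,i} - mean_i) · (x_{k,j} - mean_j), with n-1 = 3.
  S[X_1,X_1] = ((3.5)·(3.5) + (2.5)·(2.5) + (-3.5)·(-3.5) + (-2.5)·(-2.5)) / 3 = 37/3 = 12.3333
  S[X_1,X_2] = ((3.5)·(2) + (2.5)·(-3) + (-3.5)·(-3) + (-2.5)·(4)) / 3 = 0/3 = 0
  S[X_1,X_3] = ((3.5)·(-1.25) + (2.5)·(-2.25) + (-3.5)·(-0.25) + (-2.5)·(3.75)) / 3 = -18.5/3 = -6.1667
  S[X_2,X_2] = ((2)·(2) + (-3)·(-3) + (-3)·(-3) + (4)·(4)) / 3 = 38/3 = 12.6667
  S[X_2,X_3] = ((2)·(-1.25) + (-3)·(-2.25) + (-3)·(-0.25) + (4)·(3.75)) / 3 = 20/3 = 6.6667
  S[X_3,X_3] = ((-1.25)·(-1.25) + (-2.25)·(-2.25) + (-0.25)·(-0.25) + (3.75)·(3.75)) / 3 = 20.75/3 = 6.9167

S is symmetric (S[j,i] = S[i,j]). Assembling:

S = [[12.3333, 0, -6.1667],
 [0, 12.6667, 6.6667],
 [-6.1667, 6.6667, 6.9167]]


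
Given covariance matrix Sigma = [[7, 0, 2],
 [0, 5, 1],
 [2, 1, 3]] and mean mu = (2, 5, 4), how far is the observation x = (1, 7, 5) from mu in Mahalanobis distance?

Step 1 — centre the observation: (x - mu) = (-1, 2, 1).

Step 2 — invert Sigma (cofactor / det for 3×3, or solve directly):
  Sigma^{-1} = [[0.1795, 0.0256, -0.1282],
 [0.0256, 0.2179, -0.0897],
 [-0.1282, -0.0897, 0.4487]].

Step 3 — form the quadratic (x - mu)^T · Sigma^{-1} · (x - mu):
  Sigma^{-1} · (x - mu) = (-0.2564, 0.3205, 0.3974).
  (x - mu)^T · [Sigma^{-1} · (x - mu)] = (-1)·(-0.2564) + (2)·(0.3205) + (1)·(0.3974) = 1.2949.

Step 4 — take square root: d = √(1.2949) ≈ 1.1379.

d(x, mu) = √(1.2949) ≈ 1.1379


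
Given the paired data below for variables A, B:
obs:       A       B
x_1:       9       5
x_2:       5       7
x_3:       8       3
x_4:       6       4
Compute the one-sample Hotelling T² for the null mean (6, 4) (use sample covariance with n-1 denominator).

Step 1 — sample mean vector:
  mean(A) = (9 + 5 + 8 + 6) / 4 = 28/4 = 7
  mean(B) = (5 + 7 + 3 + 4) / 4 = 19/4 = 4.75
  x̄ = (7, 4.75),  deviation x̄ - mu_0 = (7, 4.75) - (6, 4) = (1, 0.75).

Step 2 — sample covariance matrix, S[i,j] = (1/(n-1)) · Σ_k (x_{k,i} - mean_i) · (x_{k,j} - mean_j), divisor n-1 = 3:
  S[A,A] = ((2)·(2) + (-2)·(-2) + (1)·(1) + (-1)·(-1)) / 3 = 10/3 = 3.3333
  S[A,B] = ((2)·(0.25) + (-2)·(2.25) + (1)·(-1.75) + (-1)·(-0.75)) / 3 = -5/3 = -1.6667
  S[B,B] = ((0.25)·(0.25) + (2.25)·(2.25) + (-1.75)·(-1.75) + (-0.75)·(-0.75)) / 3 = 8.75/3 = 2.9167
  S = [[3.3333, -1.6667],
 [-1.6667, 2.9167]].

Step 3 — invert S. det(S) = 3.3333·2.9167 - (-1.6667)² = 6.9444.
  S^{-1} = (1/det) · [[d, -b], [-b, a]] = [[0.42, 0.24],
 [0.24, 0.48]].

Step 4 — quadratic form (x̄ - mu_0)^T · S^{-1} · (x̄ - mu_0):
  S^{-1} · (x̄ - mu_0) = (0.6, 0.6),
  (x̄ - mu_0)^T · [...] = (1)·(0.6) + (0.75)·(0.6) = 1.05.

Step 5 — scale by n: T² = 4 · 1.05 = 4.2.

T² ≈ 4.2


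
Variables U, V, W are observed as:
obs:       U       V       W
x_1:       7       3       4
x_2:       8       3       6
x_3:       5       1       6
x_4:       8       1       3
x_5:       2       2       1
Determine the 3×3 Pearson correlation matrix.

Step 1 — column means:
  mean(U) = (7 + 8 + 5 + 8 + 2) / 5 = 30/5 = 6
  mean(V) = (3 + 3 + 1 + 1 + 2) / 5 = 10/5 = 2
  mean(W) = (4 + 6 + 6 + 3 + 1) / 5 = 20/5 = 4

Step 2 — sample variances and covariances s[i,j] = (1/(n-1)) · Σ_k (x_{k,i} - mean_i) · (x_{k,j} - mean_j), with n-1 = 4:
  s[U,U] = ((1)·(1) + (2)·(2) + (-1)·(-1) + (2)·(2) + (-4)·(-4)) / 4 = 26/4 = 6.5
  s[U,V] = ((1)·(1) + (2)·(1) + (-1)·(-1) + (2)·(-1) + (-4)·(0)) / 4 = 2/4 = 0.5
  s[U,W] = ((1)·(0) + (2)·(2) + (-1)·(2) + (2)·(-1) + (-4)·(-3)) / 4 = 12/4 = 3
  s[V,V] = ((1)·(1) + (1)·(1) + (-1)·(-1) + (-1)·(-1) + (0)·(0)) / 4 = 4/4 = 1
  s[V,W] = ((1)·(0) + (1)·(2) + (-1)·(2) + (-1)·(-1) + (0)·(-3)) / 4 = 1/4 = 0.25
  s[W,W] = ((0)·(0) + (2)·(2) + (2)·(2) + (-1)·(-1) + (-3)·(-3)) / 4 = 18/4 = 4.5
  Sample standard deviations s_i = √(s[i,i]):
  s(U) = √(6.5) = 2.5495
  s(V) = √(1) = 1
  s(W) = √(4.5) = 2.1213

Step 3 — r_{ij} = s_{ij} / (s_i · s_j):
  r[U,U] = 1 (diagonal).
  r[U,V] = 0.5 / (2.5495 · 1) = 0.5 / 2.5495 = 0.1961
  r[U,W] = 3 / (2.5495 · 2.1213) = 3 / 5.4083 = 0.5547
  r[V,V] = 1 (diagonal).
  r[V,W] = 0.25 / (1 · 2.1213) = 0.25 / 2.1213 = 0.1179
  r[W,W] = 1 (diagonal).

R is symmetric with unit diagonal. Assembling:

R = [[1, 0.1961, 0.5547],
 [0.1961, 1, 0.1179],
 [0.5547, 0.1179, 1]]


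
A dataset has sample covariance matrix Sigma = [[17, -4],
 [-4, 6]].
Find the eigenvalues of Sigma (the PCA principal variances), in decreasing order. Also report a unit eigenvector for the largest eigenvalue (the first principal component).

Step 1 — characteristic polynomial of 2×2 Sigma:
  det(Sigma - λI) = λ² - trace · λ + det = 0.
  trace = 17 + 6 = 23, det = 17·6 - (-4)² = 86.
Step 2 — discriminant:
  Δ = trace² - 4·det = 529 - 344 = 185.
Step 3 — eigenvalues:
  λ = (trace ± √Δ)/2 = (23 ± 13.6015)/2,
  λ_1 = 18.3007,  λ_2 = 4.6993.

Step 4 — unit eigenvector for λ_1: solve (Sigma - λ_1 I)v = 0. First row:
  (17 - 18.3007)·v_x + (-4)·v_y = 0, i.e. (-1.3007)·v_x + (-4)·v_y = 0,
  so v ∝ (b, λ_1 - a) = (-4, 1.3007); multiply by -1 so the first entry is positive: u = (4, -1.3007).
  ||u|| = √((4)² + (-1.3007)²) = √(17.6919) ≈ 4.2062,
  v_1 = u/||u|| ≈ (0.951, -0.3092) (||v_1|| = 1).

λ_1 = 18.3007,  λ_2 = 4.6993;  v_1 ≈ (0.951, -0.3092)


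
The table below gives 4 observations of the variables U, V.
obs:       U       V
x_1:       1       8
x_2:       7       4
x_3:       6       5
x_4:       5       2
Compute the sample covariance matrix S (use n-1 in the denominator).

Step 1 — column means:
  mean(U) = (1 + 7 + 6 + 5) / 4 = 19/4 = 4.75
  mean(V) = (8 + 4 + 5 + 2) / 4 = 19/4 = 4.75

Step 2 — sample covariance S[i,j] = (1/(n-1)) · Σ_k (x_{k,i} - mean_i) · (x_{k,j} - mean_j), with n-1 = 3.
  S[U,U] = ((-3.75)·(-3.75) + (2.25)·(2.25) + (1.25)·(1.25) + (0.25)·(0.25)) / 3 = 20.75/3 = 6.9167
  S[U,V] = ((-3.75)·(3.25) + (2.25)·(-0.75) + (1.25)·(0.25) + (0.25)·(-2.75)) / 3 = -14.25/3 = -4.75
  S[V,V] = ((3.25)·(3.25) + (-0.75)·(-0.75) + (0.25)·(0.25) + (-2.75)·(-2.75)) / 3 = 18.75/3 = 6.25

S is symmetric (S[j,i] = S[i,j]). Assembling:

S = [[6.9167, -4.75],
 [-4.75, 6.25]]


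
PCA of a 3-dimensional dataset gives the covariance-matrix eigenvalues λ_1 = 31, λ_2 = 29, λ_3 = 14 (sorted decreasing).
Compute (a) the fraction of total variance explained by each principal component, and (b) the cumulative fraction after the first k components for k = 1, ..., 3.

Step 1 — total variance = trace(Sigma) = Σ λ_i = 31 + 29 + 14 = 74.

Step 2 — fraction explained by component i = λ_i / Σ λ:
  PC1: 31/74 = 0.4189
  PC2: 29/74 = 0.3919
  PC3: 14/74 = 0.1892

Step 3 — cumulative fraction after k components = (λ_1 + ... + λ_k) / Σ λ:
  k = 1: 31/74 = 0.4189
  k = 2: (31 + 29)/74 = 60/74 = 0.8108
  k = 3: (31 + 29 + 14)/74 = 74/74 = 1

Summary (fraction, with percent):

explained: PC1 0.4189 (41.89%), PC2 0.3919 (39.19%), PC3 0.1892 (18.92%);  cumulative: 0.4189, 0.8108, 1


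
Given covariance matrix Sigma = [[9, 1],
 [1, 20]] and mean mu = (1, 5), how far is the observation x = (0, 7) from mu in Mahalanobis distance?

Step 1 — centre the observation: (x - mu) = (-1, 2).

Step 2 — invert Sigma. det(Sigma) = 9·20 - (1)² = 179.
  Sigma^{-1} = (1/det) · [[d, -b], [-b, a]] = [[0.1117, -0.0056],
 [-0.0056, 0.0503]].

Step 3 — form the quadratic (x - mu)^T · Sigma^{-1} · (x - mu):
  Sigma^{-1} · (x - mu) = (-0.1229, 0.1061).
  (x - mu)^T · [Sigma^{-1} · (x - mu)] = (-1)·(-0.1229) + (2)·(0.1061) = 0.3352.

Step 4 — take square root: d = √(0.3352) ≈ 0.579.

d(x, mu) = √(0.3352) ≈ 0.579


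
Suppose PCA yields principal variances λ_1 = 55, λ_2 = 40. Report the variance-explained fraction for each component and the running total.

Step 1 — total variance = trace(Sigma) = Σ λ_i = 55 + 40 = 95.

Step 2 — fraction explained by component i = λ_i / Σ λ:
  PC1: 55/95 = 0.5789
  PC2: 40/95 = 0.4211

Step 3 — cumulative fraction after k components = (λ_1 + ... + λ_k) / Σ λ:
  k = 1: 55/95 = 0.5789
  k = 2: (55 + 40)/95 = 95/95 = 1

Summary (fraction, with percent):

explained: PC1 0.5789 (57.89%), PC2 0.4211 (42.11%);  cumulative: 0.5789, 1


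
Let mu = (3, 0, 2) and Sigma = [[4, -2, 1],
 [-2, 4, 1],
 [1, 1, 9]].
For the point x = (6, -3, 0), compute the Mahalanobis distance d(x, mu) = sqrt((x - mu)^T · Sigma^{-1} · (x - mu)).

Step 1 — centre the observation: (x - mu) = (3, -3, -2).

Step 2 — invert Sigma (cofactor / det for 3×3, or solve directly):
  Sigma^{-1} = [[0.3646, 0.1979, -0.0625],
 [0.1979, 0.3646, -0.0625],
 [-0.0625, -0.0625, 0.125]].

Step 3 — form the quadratic (x - mu)^T · Sigma^{-1} · (x - mu):
  Sigma^{-1} · (x - mu) = (0.625, -0.375, -0.25).
  (x - mu)^T · [Sigma^{-1} · (x - mu)] = (3)·(0.625) + (-3)·(-0.375) + (-2)·(-0.25) = 3.5.

Step 4 — take square root: d = √(3.5) ≈ 1.8708.

d(x, mu) = √(3.5) ≈ 1.8708


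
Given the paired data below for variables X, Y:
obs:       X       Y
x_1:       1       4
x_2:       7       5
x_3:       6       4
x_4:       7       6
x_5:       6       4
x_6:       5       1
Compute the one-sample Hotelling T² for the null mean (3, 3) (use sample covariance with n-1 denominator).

Step 1 — sample mean vector:
  mean(X) = (1 + 7 + 6 + 7 + 6 + 5) / 6 = 32/6 = 5.3333
  mean(Y) = (4 + 5 + 4 + 6 + 4 + 1) / 6 = 24/6 = 4
  x̄ = (5.3333, 4),  deviation x̄ - mu_0 = (5.3333, 4) - (3, 3) = (2.3333, 1).

Step 2 — sample covariance matrix, S[i,j] = (1/(n-1)) · Σ_k (x_{k,i} - mean_i) · (x_{k,j} - mean_j), divisor n-1 = 5:
  S[X,X] = ((-4.3333)·(-4.3333) + (1.6667)·(1.6667) + (0.6667)·(0.6667) + (1.6667)·(1.6667) + (0.6667)·(0.6667) + (-0.3333)·(-0.3333)) / 5 = 25.3333/5 = 5.0667
  S[X,Y] = ((-4.3333)·(0) + (1.6667)·(1) + (0.6667)·(0) + (1.6667)·(2) + (0.6667)·(0) + (-0.3333)·(-3)) / 5 = 6/5 = 1.2
  S[Y,Y] = ((0)·(0) + (1)·(1) + (0)·(0) + (2)·(2) + (0)·(0) + (-3)·(-3)) / 5 = 14/5 = 2.8
  S = [[5.0667, 1.2],
 [1.2, 2.8]].

Step 3 — invert S. det(S) = 5.0667·2.8 - (1.2)² = 12.7467.
  S^{-1} = (1/det) · [[d, -b], [-b, a]] = [[0.2197, -0.0941],
 [-0.0941, 0.3975]].

Step 4 — quadratic form (x̄ - mu_0)^T · S^{-1} · (x̄ - mu_0):
  S^{-1} · (x̄ - mu_0) = (0.4184, 0.1778),
  (x̄ - mu_0)^T · [...] = (2.3333)·(0.4184) + (1)·(0.1778) = 1.1541.

Step 5 — scale by n: T² = 6 · 1.1541 = 6.9247.

T² ≈ 6.9247


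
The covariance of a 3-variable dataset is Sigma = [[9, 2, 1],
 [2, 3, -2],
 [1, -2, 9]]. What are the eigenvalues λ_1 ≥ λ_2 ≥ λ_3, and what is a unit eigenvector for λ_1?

Step 1 — characteristic polynomial p(λ) = det(λI - Sigma) = λ³ - tr·λ² + c_1·λ - det, where tr = trace, c_1 = sum of the principal 2×2 minors, det = det(Sigma):
  tr = 9 + 3 + 9 = 21,
  c_1 = (9·3 - (2)²) + (9·9 - (1)²) + (3·9 - (-2)²) = 23 + 80 + 23 = 126,
  det = 9·(3·9 - (-2)²) - (2)·((2)·9 - (-2)·(1)) + (1)·((2)·(-2) - 3·(1)) = 9·(23) - (2)·(20) + (1)·(-7) = 160.
  So p(λ) = λ³ - 21λ² + 126λ - 160.
Step 2 — look for an integer root (rational root theorem: any rational root is an integer divisor of 160). Testing λ = 10:
  p(10) = 1000 - 2100 + 1260 - 160 = 0  ✓
  Dividing out (λ - 10): p(λ) = (λ - 10)(λ² - 11λ + 16).
Step 3 — remaining eigenvalues from the quadratic λ² - 11λ + 16 = 0:
  Δ = 11² - 4·16 = 121 - 64 = 57,  λ = (11 ± √57)/2 = (11 ± 7.5498)/2 ≈ 9.2749 or 1.7251.
  Sorted: λ_1 = 10,  λ_2 = 9.2749,  λ_3 = 1.7251  (check: sum = 21 = tr ✓).

Step 4 — unit eigenvector for λ_1 = 10: v spans the null space of (Sigma - λ_1 I), whose rows are
  r_1 = (-1, 2, 1),  r_2 = (2, -7, -2),  r_3 = (1, -2, -1).
  v is orthogonal to every row, so take v ∝ r_1 × r_2 = ((2)·(-2) - (1)·(-7), (1)·(2) - (-1)·(-2), (-1)·(-7) - (2)·(2)) = (3, 0, 3).
  Rescale (divide by 3): u = (1, 0, 1).
  ||u|| = √((1)² + (0)² + (1)²) = √(2) ≈ 1.4142,  v_1 = u/||u|| ≈ (0.7071, 0, 0.7071) (||v_1|| = 1).

λ_1 = 10,  λ_2 = 9.2749,  λ_3 = 1.7251;  v_1 ≈ (0.7071, 0, 0.7071)


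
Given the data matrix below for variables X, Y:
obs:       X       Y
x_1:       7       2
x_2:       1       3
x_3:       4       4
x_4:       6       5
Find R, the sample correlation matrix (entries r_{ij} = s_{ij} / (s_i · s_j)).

Step 1 — column means:
  mean(X) = (7 + 1 + 4 + 6) / 4 = 18/4 = 4.5
  mean(Y) = (2 + 3 + 4 + 5) / 4 = 14/4 = 3.5

Step 2 — sample variances and covariances s[i,j] = (1/(n-1)) · Σ_k (x_{k,i} - mean_i) · (x_{k,j} - mean_j), with n-1 = 3:
  s[X,X] = ((2.5)·(2.5) + (-3.5)·(-3.5) + (-0.5)·(-0.5) + (1.5)·(1.5)) / 3 = 21/3 = 7
  s[X,Y] = ((2.5)·(-1.5) + (-3.5)·(-0.5) + (-0.5)·(0.5) + (1.5)·(1.5)) / 3 = 0/3 = 0
  s[Y,Y] = ((-1.5)·(-1.5) + (-0.5)·(-0.5) + (0.5)·(0.5) + (1.5)·(1.5)) / 3 = 5/3 = 1.6667
  Sample standard deviations s_i = √(s[i,i]):
  s(X) = √(7) = 2.6458
  s(Y) = √(1.6667) = 1.291

Step 3 — r_{ij} = s_{ij} / (s_i · s_j):
  r[X,X] = 1 (diagonal).
  r[X,Y] = 0 / (2.6458 · 1.291) = 0 / 3.4157 = 0
  r[Y,Y] = 1 (diagonal).

R is symmetric with unit diagonal. Assembling:

R = [[1, 0],
 [0, 1]]


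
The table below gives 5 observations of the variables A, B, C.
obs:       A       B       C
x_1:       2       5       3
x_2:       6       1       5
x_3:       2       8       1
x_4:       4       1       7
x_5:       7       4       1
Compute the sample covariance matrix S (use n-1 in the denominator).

Step 1 — column means:
  mean(A) = (2 + 6 + 2 + 4 + 7) / 5 = 21/5 = 4.2
  mean(B) = (5 + 1 + 8 + 1 + 4) / 5 = 19/5 = 3.8
  mean(C) = (3 + 5 + 1 + 7 + 1) / 5 = 17/5 = 3.4

Step 2 — sample covariance S[i,j] = (1/(n-1)) · Σ_k (x_{k,i} - mean_i) · (x_{k,j} - mean_j), with n-1 = 4.
  S[A,A] = ((-2.2)·(-2.2) + (1.8)·(1.8) + (-2.2)·(-2.2) + (-0.2)·(-0.2) + (2.8)·(2.8)) / 4 = 20.8/4 = 5.2
  S[A,B] = ((-2.2)·(1.2) + (1.8)·(-2.8) + (-2.2)·(4.2) + (-0.2)·(-2.8) + (2.8)·(0.2)) / 4 = -15.8/4 = -3.95
  S[A,C] = ((-2.2)·(-0.4) + (1.8)·(1.6) + (-2.2)·(-2.4) + (-0.2)·(3.6) + (2.8)·(-2.4)) / 4 = 1.6/4 = 0.4
  S[B,B] = ((1.2)·(1.2) + (-2.8)·(-2.8) + (4.2)·(4.2) + (-2.8)·(-2.8) + (0.2)·(0.2)) / 4 = 34.8/4 = 8.7
  S[B,C] = ((1.2)·(-0.4) + (-2.8)·(1.6) + (4.2)·(-2.4) + (-2.8)·(3.6) + (0.2)·(-2.4)) / 4 = -25.6/4 = -6.4
  S[C,C] = ((-0.4)·(-0.4) + (1.6)·(1.6) + (-2.4)·(-2.4) + (3.6)·(3.6) + (-2.4)·(-2.4)) / 4 = 27.2/4 = 6.8

S is symmetric (S[j,i] = S[i,j]). Assembling:

S = [[5.2, -3.95, 0.4],
 [-3.95, 8.7, -6.4],
 [0.4, -6.4, 6.8]]


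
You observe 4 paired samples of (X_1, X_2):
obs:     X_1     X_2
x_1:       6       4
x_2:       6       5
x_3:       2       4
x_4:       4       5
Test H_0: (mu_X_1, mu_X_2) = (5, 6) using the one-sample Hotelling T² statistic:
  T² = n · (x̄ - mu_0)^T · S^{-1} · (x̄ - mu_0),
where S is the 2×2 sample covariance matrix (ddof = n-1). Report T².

Step 1 — sample mean vector:
  mean(X_1) = (6 + 6 + 2 + 4) / 4 = 18/4 = 4.5
  mean(X_2) = (4 + 5 + 4 + 5) / 4 = 18/4 = 4.5
  x̄ = (4.5, 4.5),  deviation x̄ - mu_0 = (4.5, 4.5) - (5, 6) = (-0.5, -1.5).

Step 2 — sample covariance matrix, S[i,j] = (1/(n-1)) · Σ_k (x_{k,i} - mean_i) · (x_{k,j} - mean_j), divisor n-1 = 3:
  S[X_1,X_1] = ((1.5)·(1.5) + (1.5)·(1.5) + (-2.5)·(-2.5) + (-0.5)·(-0.5)) / 3 = 11/3 = 3.6667
  S[X_1,X_2] = ((1.5)·(-0.5) + (1.5)·(0.5) + (-2.5)·(-0.5) + (-0.5)·(0.5)) / 3 = 1/3 = 0.3333
  S[X_2,X_2] = ((-0.5)·(-0.5) + (0.5)·(0.5) + (-0.5)·(-0.5) + (0.5)·(0.5)) / 3 = 1/3 = 0.3333
  S = [[3.6667, 0.3333],
 [0.3333, 0.3333]].

Step 3 — invert S. det(S) = 3.6667·0.3333 - (0.3333)² = 1.1111.
  S^{-1} = (1/det) · [[d, -b], [-b, a]] = [[0.3, -0.3],
 [-0.3, 3.3]].

Step 4 — quadratic form (x̄ - mu_0)^T · S^{-1} · (x̄ - mu_0):
  S^{-1} · (x̄ - mu_0) = (0.3, -4.8),
  (x̄ - mu_0)^T · [...] = (-0.5)·(0.3) + (-1.5)·(-4.8) = 7.05.

Step 5 — scale by n: T² = 4 · 7.05 = 28.2.

T² ≈ 28.2


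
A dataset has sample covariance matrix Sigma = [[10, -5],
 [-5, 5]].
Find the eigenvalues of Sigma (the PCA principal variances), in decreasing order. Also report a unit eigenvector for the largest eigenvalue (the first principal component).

Step 1 — characteristic polynomial of 2×2 Sigma:
  det(Sigma - λI) = λ² - trace · λ + det = 0.
  trace = 10 + 5 = 15, det = 10·5 - (-5)² = 25.
Step 2 — discriminant:
  Δ = trace² - 4·det = 225 - 100 = 125.
Step 3 — eigenvalues:
  λ = (trace ± √Δ)/2 = (15 ± 11.1803)/2,
  λ_1 = 13.0902,  λ_2 = 1.9098.

Step 4 — unit eigenvector for λ_1: solve (Sigma - λ_1 I)v = 0. First row:
  (10 - 13.0902)·v_x + (-5)·v_y = 0, i.e. (-3.0902)·v_x + (-5)·v_y = 0,
  so v ∝ (b, λ_1 - a) = (-5, 3.0902); multiply by -1 so the first entry is positive: u = (5, -3.0902).
  ||u|| = √((5)² + (-3.0902)²) = √(34.5492) ≈ 5.8779,
  v_1 = u/||u|| ≈ (0.8507, -0.5257) (||v_1|| = 1).

λ_1 = 13.0902,  λ_2 = 1.9098;  v_1 ≈ (0.8507, -0.5257)


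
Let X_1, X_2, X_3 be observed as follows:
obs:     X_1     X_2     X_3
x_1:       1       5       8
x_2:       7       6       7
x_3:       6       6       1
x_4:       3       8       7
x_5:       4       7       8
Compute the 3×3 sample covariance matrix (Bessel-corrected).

Step 1 — column means:
  mean(X_1) = (1 + 7 + 6 + 3 + 4) / 5 = 21/5 = 4.2
  mean(X_2) = (5 + 6 + 6 + 8 + 7) / 5 = 32/5 = 6.4
  mean(X_3) = (8 + 7 + 1 + 7 + 8) / 5 = 31/5 = 6.2

Step 2 — sample covariance S[i,j] = (1/(n-1)) · Σ_k (x_{k,i} - mean_i) · (x_{k,j} - mean_j), with n-1 = 4.
  S[X_1,X_1] = ((-3.2)·(-3.2) + (2.8)·(2.8) + (1.8)·(1.8) + (-1.2)·(-1.2) + (-0.2)·(-0.2)) / 4 = 22.8/4 = 5.7
  S[X_1,X_2] = ((-3.2)·(-1.4) + (2.8)·(-0.4) + (1.8)·(-0.4) + (-1.2)·(1.6) + (-0.2)·(0.6)) / 4 = 0.6/4 = 0.15
  S[X_1,X_3] = ((-3.2)·(1.8) + (2.8)·(0.8) + (1.8)·(-5.2) + (-1.2)·(0.8) + (-0.2)·(1.8)) / 4 = -14.2/4 = -3.55
  S[X_2,X_2] = ((-1.4)·(-1.4) + (-0.4)·(-0.4) + (-0.4)·(-0.4) + (1.6)·(1.6) + (0.6)·(0.6)) / 4 = 5.2/4 = 1.3
  S[X_2,X_3] = ((-1.4)·(1.8) + (-0.4)·(0.8) + (-0.4)·(-5.2) + (1.6)·(0.8) + (0.6)·(1.8)) / 4 = 1.6/4 = 0.4
  S[X_3,X_3] = ((1.8)·(1.8) + (0.8)·(0.8) + (-5.2)·(-5.2) + (0.8)·(0.8) + (1.8)·(1.8)) / 4 = 34.8/4 = 8.7

S is symmetric (S[j,i] = S[i,j]). Assembling:

S = [[5.7, 0.15, -3.55],
 [0.15, 1.3, 0.4],
 [-3.55, 0.4, 8.7]]


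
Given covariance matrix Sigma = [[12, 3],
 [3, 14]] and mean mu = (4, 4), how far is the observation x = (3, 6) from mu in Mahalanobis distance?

Step 1 — centre the observation: (x - mu) = (-1, 2).

Step 2 — invert Sigma. det(Sigma) = 12·14 - (3)² = 159.
  Sigma^{-1} = (1/det) · [[d, -b], [-b, a]] = [[0.0881, -0.0189],
 [-0.0189, 0.0755]].

Step 3 — form the quadratic (x - mu)^T · Sigma^{-1} · (x - mu):
  Sigma^{-1} · (x - mu) = (-0.1258, 0.1698).
  (x - mu)^T · [Sigma^{-1} · (x - mu)] = (-1)·(-0.1258) + (2)·(0.1698) = 0.4654.

Step 4 — take square root: d = √(0.4654) ≈ 0.6822.

d(x, mu) = √(0.4654) ≈ 0.6822


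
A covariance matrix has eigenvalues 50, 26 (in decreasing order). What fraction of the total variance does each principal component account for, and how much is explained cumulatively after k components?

Step 1 — total variance = trace(Sigma) = Σ λ_i = 50 + 26 = 76.

Step 2 — fraction explained by component i = λ_i / Σ λ:
  PC1: 50/76 = 0.6579
  PC2: 26/76 = 0.3421

Step 3 — cumulative fraction after k components = (λ_1 + ... + λ_k) / Σ λ:
  k = 1: 50/76 = 0.6579
  k = 2: (50 + 26)/76 = 76/76 = 1

Summary (fraction, with percent):

explained: PC1 0.6579 (65.79%), PC2 0.3421 (34.21%);  cumulative: 0.6579, 1


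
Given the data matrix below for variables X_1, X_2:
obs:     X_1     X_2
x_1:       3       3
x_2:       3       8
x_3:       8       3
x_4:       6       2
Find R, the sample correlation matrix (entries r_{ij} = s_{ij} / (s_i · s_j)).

Step 1 — column means:
  mean(X_1) = (3 + 3 + 8 + 6) / 4 = 20/4 = 5
  mean(X_2) = (3 + 8 + 3 + 2) / 4 = 16/4 = 4

Step 2 — sample variances and covariances s[i,j] = (1/(n-1)) · Σ_k (x_{k,i} - mean_i) · (x_{k,j} - mean_j), with n-1 = 3:
  s[X_1,X_1] = ((-2)·(-2) + (-2)·(-2) + (3)·(3) + (1)·(1)) / 3 = 18/3 = 6
  s[X_1,X_2] = ((-2)·(-1) + (-2)·(4) + (3)·(-1) + (1)·(-2)) / 3 = -11/3 = -3.6667
  s[X_2,X_2] = ((-1)·(-1) + (4)·(4) + (-1)·(-1) + (-2)·(-2)) / 3 = 22/3 = 7.3333
  Sample standard deviations s_i = √(s[i,i]):
  s(X_1) = √(6) = 2.4495
  s(X_2) = √(7.3333) = 2.708

Step 3 — r_{ij} = s_{ij} / (s_i · s_j):
  r[X_1,X_1] = 1 (diagonal).
  r[X_1,X_2] = -3.6667 / (2.4495 · 2.708) = -3.6667 / 6.6332 = -0.5528
  r[X_2,X_2] = 1 (diagonal).

R is symmetric with unit diagonal. Assembling:

R = [[1, -0.5528],
 [-0.5528, 1]]


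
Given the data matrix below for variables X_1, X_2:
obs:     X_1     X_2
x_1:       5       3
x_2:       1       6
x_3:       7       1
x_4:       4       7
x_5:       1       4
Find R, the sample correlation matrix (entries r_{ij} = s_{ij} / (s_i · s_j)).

Step 1 — column means:
  mean(X_1) = (5 + 1 + 7 + 4 + 1) / 5 = 18/5 = 3.6
  mean(X_2) = (3 + 6 + 1 + 7 + 4) / 5 = 21/5 = 4.2

Step 2 — sample variances and covariances s[i,j] = (1/(n-1)) · Σ_k (x_{k,i} - mean_i) · (x_{k,j} - mean_j), with n-1 = 4:
  s[X_1,X_1] = ((1.4)·(1.4) + (-2.6)·(-2.6) + (3.4)·(3.4) + (0.4)·(0.4) + (-2.6)·(-2.6)) / 4 = 27.2/4 = 6.8
  s[X_1,X_2] = ((1.4)·(-1.2) + (-2.6)·(1.8) + (3.4)·(-3.2) + (0.4)·(2.8) + (-2.6)·(-0.2)) / 4 = -15.6/4 = -3.9
  s[X_2,X_2] = ((-1.2)·(-1.2) + (1.8)·(1.8) + (-3.2)·(-3.2) + (2.8)·(2.8) + (-0.2)·(-0.2)) / 4 = 22.8/4 = 5.7
  Sample standard deviations s_i = √(s[i,i]):
  s(X_1) = √(6.8) = 2.6077
  s(X_2) = √(5.7) = 2.3875

Step 3 — r_{ij} = s_{ij} / (s_i · s_j):
  r[X_1,X_1] = 1 (diagonal).
  r[X_1,X_2] = -3.9 / (2.6077 · 2.3875) = -3.9 / 6.2258 = -0.6264
  r[X_2,X_2] = 1 (diagonal).

R is symmetric with unit diagonal. Assembling:

R = [[1, -0.6264],
 [-0.6264, 1]]


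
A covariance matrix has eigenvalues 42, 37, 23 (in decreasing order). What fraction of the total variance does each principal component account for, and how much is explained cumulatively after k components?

Step 1 — total variance = trace(Sigma) = Σ λ_i = 42 + 37 + 23 = 102.

Step 2 — fraction explained by component i = λ_i / Σ λ:
  PC1: 42/102 = 0.4118
  PC2: 37/102 = 0.3627
  PC3: 23/102 = 0.2255

Step 3 — cumulative fraction after k components = (λ_1 + ... + λ_k) / Σ λ:
  k = 1: 42/102 = 0.4118
  k = 2: (42 + 37)/102 = 79/102 = 0.7745
  k = 3: (42 + 37 + 23)/102 = 102/102 = 1

Summary (fraction, with percent):

explained: PC1 0.4118 (41.18%), PC2 0.3627 (36.27%), PC3 0.2255 (22.55%);  cumulative: 0.4118, 0.7745, 1


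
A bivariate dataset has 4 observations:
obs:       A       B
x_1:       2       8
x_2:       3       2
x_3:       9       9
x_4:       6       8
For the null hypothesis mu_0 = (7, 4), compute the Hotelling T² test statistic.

Step 1 — sample mean vector:
  mean(A) = (2 + 3 + 9 + 6) / 4 = 20/4 = 5
  mean(B) = (8 + 2 + 9 + 8) / 4 = 27/4 = 6.75
  x̄ = (5, 6.75),  deviation x̄ - mu_0 = (5, 6.75) - (7, 4) = (-2, 2.75).

Step 2 — sample covariance matrix, S[i,j] = (1/(n-1)) · Σ_k (x_{k,i} - mean_i) · (x_{k,j} - mean_j), divisor n-1 = 3:
  S[A,A] = ((-3)·(-3) + (-2)·(-2) + (4)·(4) + (1)·(1)) / 3 = 30/3 = 10
  S[A,B] = ((-3)·(1.25) + (-2)·(-4.75) + (4)·(2.25) + (1)·(1.25)) / 3 = 16/3 = 5.3333
  S[B,B] = ((1.25)·(1.25) + (-4.75)·(-4.75) + (2.25)·(2.25) + (1.25)·(1.25)) / 3 = 30.75/3 = 10.25
  S = [[10, 5.3333],
 [5.3333, 10.25]].

Step 3 — invert S. det(S) = 10·10.25 - (5.3333)² = 74.0556.
  S^{-1} = (1/det) · [[d, -b], [-b, a]] = [[0.1384, -0.072],
 [-0.072, 0.135]].

Step 4 — quadratic form (x̄ - mu_0)^T · S^{-1} · (x̄ - mu_0):
  S^{-1} · (x̄ - mu_0) = (-0.4749, 0.5154),
  (x̄ - mu_0)^T · [...] = (-2)·(-0.4749) + (2.75)·(0.5154) = 2.367.

Step 5 — scale by n: T² = 4 · 2.367 = 9.4681.

T² ≈ 9.4681


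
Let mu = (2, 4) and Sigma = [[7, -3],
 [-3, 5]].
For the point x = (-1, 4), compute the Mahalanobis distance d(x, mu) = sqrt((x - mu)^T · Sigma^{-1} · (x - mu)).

Step 1 — centre the observation: (x - mu) = (-3, 0).

Step 2 — invert Sigma. det(Sigma) = 7·5 - (-3)² = 26.
  Sigma^{-1} = (1/det) · [[d, -b], [-b, a]] = [[0.1923, 0.1154],
 [0.1154, 0.2692]].

Step 3 — form the quadratic (x - mu)^T · Sigma^{-1} · (x - mu):
  Sigma^{-1} · (x - mu) = (-0.5769, -0.3462).
  (x - mu)^T · [Sigma^{-1} · (x - mu)] = (-3)·(-0.5769) + (0)·(-0.3462) = 1.7308.

Step 4 — take square root: d = √(1.7308) ≈ 1.3156.

d(x, mu) = √(1.7308) ≈ 1.3156


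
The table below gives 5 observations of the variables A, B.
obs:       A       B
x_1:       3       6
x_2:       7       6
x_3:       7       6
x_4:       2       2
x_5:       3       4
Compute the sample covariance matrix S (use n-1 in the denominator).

Step 1 — column means:
  mean(A) = (3 + 7 + 7 + 2 + 3) / 5 = 22/5 = 4.4
  mean(B) = (6 + 6 + 6 + 2 + 4) / 5 = 24/5 = 4.8

Step 2 — sample covariance S[i,j] = (1/(n-1)) · Σ_k (x_{k,i} - mean_i) · (x_{k,j} - mean_j), with n-1 = 4.
  S[A,A] = ((-1.4)·(-1.4) + (2.6)·(2.6) + (2.6)·(2.6) + (-2.4)·(-2.4) + (-1.4)·(-1.4)) / 4 = 23.2/4 = 5.8
  S[A,B] = ((-1.4)·(1.2) + (2.6)·(1.2) + (2.6)·(1.2) + (-2.4)·(-2.8) + (-1.4)·(-0.8)) / 4 = 12.4/4 = 3.1
  S[B,B] = ((1.2)·(1.2) + (1.2)·(1.2) + (1.2)·(1.2) + (-2.8)·(-2.8) + (-0.8)·(-0.8)) / 4 = 12.8/4 = 3.2

S is symmetric (S[j,i] = S[i,j]). Assembling:

S = [[5.8, 3.1],
 [3.1, 3.2]]
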